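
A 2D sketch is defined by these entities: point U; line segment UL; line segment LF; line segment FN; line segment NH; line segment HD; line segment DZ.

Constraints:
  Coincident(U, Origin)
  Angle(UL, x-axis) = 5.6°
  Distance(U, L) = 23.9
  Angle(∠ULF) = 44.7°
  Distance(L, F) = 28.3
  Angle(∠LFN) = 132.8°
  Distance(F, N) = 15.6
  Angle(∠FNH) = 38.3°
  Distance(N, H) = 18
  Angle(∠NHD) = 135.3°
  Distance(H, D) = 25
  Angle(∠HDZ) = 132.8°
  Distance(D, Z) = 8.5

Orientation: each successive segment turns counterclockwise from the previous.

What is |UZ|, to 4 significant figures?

37.74

U is at the origin; UL runs at 5.6° with length 23.9, so L = (23.79, 2.332). ∠ULF = 44.7° gives LF at 140.9° from the x-axis; with |LF| = 28.3, F = (1.824, 20.18). ∠LFN = 132.8° gives FN at -171.9° from the x-axis; with |FN| = 15.6, N = (-13.62, 17.98). ∠FNH = 38.3° gives NH at -30.20° from the x-axis; with |NH| = 18.0, H = (1.936, 8.928). ∠NHD = 135.3° gives HD at 14.50° from the x-axis; with |HD| = 25.0, D = (26.14, 15.19). ∠HDZ = 132.8° gives DZ at 61.70° from the x-axis; with |DZ| = 8.5, Z = (30.17, 22.67). Then |UZ| = |Z − U| = 37.74.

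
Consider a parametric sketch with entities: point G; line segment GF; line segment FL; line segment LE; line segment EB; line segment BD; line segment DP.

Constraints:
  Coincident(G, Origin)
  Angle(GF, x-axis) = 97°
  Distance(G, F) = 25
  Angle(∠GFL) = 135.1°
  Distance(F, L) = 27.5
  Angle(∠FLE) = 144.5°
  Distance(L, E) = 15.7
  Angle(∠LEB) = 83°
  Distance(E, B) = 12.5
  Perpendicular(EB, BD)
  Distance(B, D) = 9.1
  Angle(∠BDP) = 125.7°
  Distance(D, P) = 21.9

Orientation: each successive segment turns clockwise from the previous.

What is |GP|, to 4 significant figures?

52.95

EB is perpendicular to BD, so BD runs at -170.4°; with |BD| = 9.1, D = (22.00, 37.16). ∠BDP = 125.7° gives DP at 135.3° from the x-axis; with |DP| = 21.9, P = (6.437, 52.56). Then |GP| = |P − G| = 52.95.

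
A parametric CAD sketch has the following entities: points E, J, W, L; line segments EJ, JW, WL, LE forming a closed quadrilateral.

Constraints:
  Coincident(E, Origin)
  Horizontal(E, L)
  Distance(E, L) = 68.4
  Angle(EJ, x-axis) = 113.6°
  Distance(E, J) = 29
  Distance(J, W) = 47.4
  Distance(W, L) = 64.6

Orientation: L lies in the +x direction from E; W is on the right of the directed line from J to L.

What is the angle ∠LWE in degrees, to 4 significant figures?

93.99°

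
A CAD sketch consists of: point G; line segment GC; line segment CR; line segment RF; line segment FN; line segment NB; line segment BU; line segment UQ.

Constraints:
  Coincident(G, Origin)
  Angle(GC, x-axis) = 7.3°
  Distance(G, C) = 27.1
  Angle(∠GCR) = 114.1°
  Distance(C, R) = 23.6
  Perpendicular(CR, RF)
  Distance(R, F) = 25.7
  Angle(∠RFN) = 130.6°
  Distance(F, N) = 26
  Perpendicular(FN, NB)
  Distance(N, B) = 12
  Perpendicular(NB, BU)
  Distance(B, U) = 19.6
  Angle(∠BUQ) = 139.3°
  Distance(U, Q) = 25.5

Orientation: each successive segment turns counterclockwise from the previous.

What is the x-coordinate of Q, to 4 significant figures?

17.50

G is at the origin; GC runs at 7.3° with length 27.1, so C = (26.88, 3.443). ∠GCR = 114.1° gives CR at 73.20° from the x-axis; with |CR| = 23.6, R = (33.70, 26.04). The perpendicularity gives RF at right angles to CR, so RF runs at 163.2°; with |RF| = 25.7, F = (9.098, 33.46). ∠RFN = 130.6° gives FN at -147.4° from the x-axis; with |FN| = 26.0, N = (-12.81, 19.46). FN is perpendicular to NB, so NB runs at -57.40°; with |NB| = 12.0, B = (-6.340, 9.347). NB ⟂ BU, so BU runs at 32.60°; with |BU| = 19.6, U = (10.17, 19.91). ∠BUQ = 139.3° gives UQ at 73.30° from the x-axis; with |UQ| = 25.5, Q = (17.50, 44.33). So Q.x = 17.50.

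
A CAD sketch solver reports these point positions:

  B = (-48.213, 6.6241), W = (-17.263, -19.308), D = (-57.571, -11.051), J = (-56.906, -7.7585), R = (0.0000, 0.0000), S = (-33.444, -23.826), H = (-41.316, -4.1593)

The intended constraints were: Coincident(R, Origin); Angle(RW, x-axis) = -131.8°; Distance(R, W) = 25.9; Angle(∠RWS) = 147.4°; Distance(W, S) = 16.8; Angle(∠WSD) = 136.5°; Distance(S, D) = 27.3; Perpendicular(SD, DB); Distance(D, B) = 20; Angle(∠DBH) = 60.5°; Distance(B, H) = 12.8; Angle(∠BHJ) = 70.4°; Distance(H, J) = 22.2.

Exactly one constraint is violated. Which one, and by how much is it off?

Distance(H, J) = 22.2 — off by 6.20.

R = (0.00, 0.00) ✓; RW at -131.8° ✓; |RW| = 25.90 ✓; ∠RWS = 147.4° ✓; |WS| = 16.80 ✓; ∠WSD = 136.5° ✓; |SD| = 27.30 ✓; ∠(SD, DB) = 90.00° ✓; |DB| = 20.00 ✓; ∠DBH = 60.50° ✓; |BH| = 12.80 ✓; ∠BHJ = 70.40° ✓; |HJ| = 16.00 ✗.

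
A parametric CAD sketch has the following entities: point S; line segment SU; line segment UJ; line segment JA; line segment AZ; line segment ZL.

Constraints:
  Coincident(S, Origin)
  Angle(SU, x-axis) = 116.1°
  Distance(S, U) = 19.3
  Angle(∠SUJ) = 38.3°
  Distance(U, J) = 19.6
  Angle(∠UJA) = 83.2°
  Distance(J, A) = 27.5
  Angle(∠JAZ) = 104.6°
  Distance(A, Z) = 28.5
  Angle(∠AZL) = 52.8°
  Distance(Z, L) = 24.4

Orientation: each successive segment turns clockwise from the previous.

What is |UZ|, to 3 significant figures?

33.4

S is at the origin; SU runs at 116.1° with length 19.3, so U = (-8.49, 17.3). ∠SUJ = 38.3° gives UJ at -25.6° from the x-axis; with |UJ| = 19.6, J = (9.19, 8.86). ∠UJA = 83.2° gives JA at -122° from the x-axis; with |JA| = 27.5, A = (-5.55, -14.4). ∠JAZ = 104.6° gives AZ at 162° from the x-axis; with |AZ| = 28.5, Z = (-32.7, -5.64). Then |UZ| = |Z − U| = 33.4.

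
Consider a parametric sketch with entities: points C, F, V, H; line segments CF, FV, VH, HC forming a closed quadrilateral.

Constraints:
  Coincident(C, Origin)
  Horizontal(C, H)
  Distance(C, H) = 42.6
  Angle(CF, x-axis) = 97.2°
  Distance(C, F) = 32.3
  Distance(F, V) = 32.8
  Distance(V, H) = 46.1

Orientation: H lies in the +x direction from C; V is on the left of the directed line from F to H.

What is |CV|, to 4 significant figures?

50.90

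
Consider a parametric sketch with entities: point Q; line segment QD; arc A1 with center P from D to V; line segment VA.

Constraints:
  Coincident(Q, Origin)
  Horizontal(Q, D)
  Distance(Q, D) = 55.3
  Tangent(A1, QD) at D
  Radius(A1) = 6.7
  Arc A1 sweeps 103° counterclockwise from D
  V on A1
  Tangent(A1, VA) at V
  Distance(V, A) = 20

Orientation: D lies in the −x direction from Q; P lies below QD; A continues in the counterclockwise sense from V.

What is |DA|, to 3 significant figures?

27.8

Q is at the origin; QD is horizontal with |QD| = 55.3 and D on the −x side, so D = (-55.3, 0.00). Tangency of A1 to QD means the radius PD is perpendicular to QD, so P = D + (0, -6.7) = (-55.3, -6.70). On A1, D sits at bearing 90° from P; a 103° counterclockwise sweep puts V at bearing 193°, so V = P + 6.7·(cos 193°, sin 193°) = (-61.8, -8.21). Since A1 is tangent to VA there, PV ⟂ VA, so VA runs along (−sin 193°, cos 193°); with |VA| = 20.0, A = (-57.3, -27.7). Then |DA| = |A − D| = 27.8.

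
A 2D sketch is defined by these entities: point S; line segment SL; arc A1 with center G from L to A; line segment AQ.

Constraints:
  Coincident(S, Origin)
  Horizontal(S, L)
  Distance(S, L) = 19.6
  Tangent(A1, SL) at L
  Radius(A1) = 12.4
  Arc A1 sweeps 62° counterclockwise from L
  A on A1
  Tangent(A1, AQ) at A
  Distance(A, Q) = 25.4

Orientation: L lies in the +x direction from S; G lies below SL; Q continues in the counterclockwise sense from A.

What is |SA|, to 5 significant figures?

10.869

A1 meets SL tangentially, so GL is at right angles to SL, so G = L + (0, -12.4) = (19.600, -12.400). On A1, L sits at bearing 90° from G; a 62° counterclockwise sweep puts A at bearing 152°, so A = G + 12.4·(cos 152°, sin 152°) = (8.6514, -6.5786). Then |SA| = |A − S| = 10.869.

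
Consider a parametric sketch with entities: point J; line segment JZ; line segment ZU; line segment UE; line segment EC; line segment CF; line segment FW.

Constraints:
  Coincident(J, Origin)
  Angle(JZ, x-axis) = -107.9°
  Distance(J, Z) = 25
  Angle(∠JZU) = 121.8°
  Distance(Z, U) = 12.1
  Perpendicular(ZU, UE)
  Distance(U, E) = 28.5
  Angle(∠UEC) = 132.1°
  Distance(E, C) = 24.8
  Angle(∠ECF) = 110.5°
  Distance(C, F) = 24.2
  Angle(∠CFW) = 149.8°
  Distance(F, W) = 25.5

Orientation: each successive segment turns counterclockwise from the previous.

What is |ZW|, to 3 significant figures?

43.3

∠ECF = 110.5° gives CF at 158° from the x-axis; with |CF| = 24.2, F = (0.267, 19.4). ∠CFW = 149.8° gives FW at -172° from the x-axis; with |FW| = 25.5, W = (-25.0, 15.9). Then |ZW| = |W − Z| = 43.3.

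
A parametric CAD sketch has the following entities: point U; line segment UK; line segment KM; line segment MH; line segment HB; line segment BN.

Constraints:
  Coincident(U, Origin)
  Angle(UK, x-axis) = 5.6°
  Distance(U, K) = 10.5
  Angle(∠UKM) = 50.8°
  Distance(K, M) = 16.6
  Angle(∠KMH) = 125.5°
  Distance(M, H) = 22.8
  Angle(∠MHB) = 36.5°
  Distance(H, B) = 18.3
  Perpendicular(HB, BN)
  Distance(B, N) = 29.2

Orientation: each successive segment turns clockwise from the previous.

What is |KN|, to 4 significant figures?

26.10

U is at the origin; UK runs at 5.6° with length 10.5, so K = (10.45, 1.025). ∠UKM = 50.8° gives KM at -123.6° from the x-axis; with |KM| = 16.6, M = (1.264, -12.80). ∠KMH = 125.5° gives MH at -178.1° from the x-axis; with |MH| = 22.8, H = (-21.52, -13.56). ∠MHB = 36.5° gives HB at 38.40° from the x-axis; with |HB| = 18.3, B = (-7.182, -2.191). HB ⟂ BN, so BN runs at -51.60°; with |BN| = 29.2, N = (10.96, -25.07). Then |KN| = |N − K| = 26.10.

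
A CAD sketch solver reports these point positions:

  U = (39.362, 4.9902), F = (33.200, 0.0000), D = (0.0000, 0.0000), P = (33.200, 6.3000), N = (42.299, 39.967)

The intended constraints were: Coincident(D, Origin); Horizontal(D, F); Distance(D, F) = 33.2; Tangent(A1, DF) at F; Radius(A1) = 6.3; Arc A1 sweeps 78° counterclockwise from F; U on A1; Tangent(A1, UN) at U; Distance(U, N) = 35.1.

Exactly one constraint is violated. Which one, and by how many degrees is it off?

Tangent(A1, UN) at U — off by 7.20°.

D = (0.00, 0.00) ✓; D.y = 0.00, F.y = 0.00 ✓; |DF| = 33.20 ✓; ∠(PF, FD) = 90.00° ✓; |PF| = 6.300 ✓; bearing(P→U) − bearing(P→F) = 78.00° ✓; |PU| = 6.300 ✓; ∠(PU, UN) = 82.80° ✗; |UN| = 35.10 ✓.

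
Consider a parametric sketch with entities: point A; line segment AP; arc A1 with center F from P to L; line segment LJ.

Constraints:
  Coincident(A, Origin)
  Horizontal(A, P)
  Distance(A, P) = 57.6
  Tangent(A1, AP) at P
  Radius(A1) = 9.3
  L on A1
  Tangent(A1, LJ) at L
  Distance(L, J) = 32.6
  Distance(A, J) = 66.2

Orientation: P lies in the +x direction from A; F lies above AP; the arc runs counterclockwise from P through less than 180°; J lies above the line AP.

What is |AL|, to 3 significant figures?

67.2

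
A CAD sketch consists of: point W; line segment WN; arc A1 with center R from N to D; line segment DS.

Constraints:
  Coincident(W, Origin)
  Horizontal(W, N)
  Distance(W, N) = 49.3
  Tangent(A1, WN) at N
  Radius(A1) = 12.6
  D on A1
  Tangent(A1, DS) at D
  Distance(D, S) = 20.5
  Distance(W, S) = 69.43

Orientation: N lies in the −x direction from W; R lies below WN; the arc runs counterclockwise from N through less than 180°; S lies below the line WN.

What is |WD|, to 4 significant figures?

63.30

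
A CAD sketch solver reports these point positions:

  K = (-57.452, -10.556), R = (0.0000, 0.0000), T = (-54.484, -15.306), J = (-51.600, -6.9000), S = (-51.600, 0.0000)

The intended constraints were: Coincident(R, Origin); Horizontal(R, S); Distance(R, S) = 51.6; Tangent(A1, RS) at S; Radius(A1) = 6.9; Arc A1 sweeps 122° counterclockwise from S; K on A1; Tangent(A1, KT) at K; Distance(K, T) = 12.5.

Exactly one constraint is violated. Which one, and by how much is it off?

Distance(K, T) = 12.5 — off by 6.90.

R = (0.00, 0.00) ✓; R.y = 0.00, S.y = 0.00 ✓; |RS| = 51.60 ✓; ∠(JS, SR) = 90.00° ✓; |JS| = 6.900 ✓; bearing(J→K) − bearing(J→S) = 122.0° ✓; |JK| = 6.900 ✓; ∠(JK, KT) = 90.00° ✓; |KT| = 5.601 ✗.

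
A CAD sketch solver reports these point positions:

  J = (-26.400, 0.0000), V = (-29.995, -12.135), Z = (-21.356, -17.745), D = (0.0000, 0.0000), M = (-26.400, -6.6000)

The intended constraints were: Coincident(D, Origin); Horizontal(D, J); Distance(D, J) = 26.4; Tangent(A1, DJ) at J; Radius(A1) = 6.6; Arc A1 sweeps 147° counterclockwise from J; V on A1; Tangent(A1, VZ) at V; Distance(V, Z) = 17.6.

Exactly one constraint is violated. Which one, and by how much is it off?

Distance(V, Z) = 17.6 — off by 7.30.

D = (0.00, 0.00) ✓; D.y = 0.00, J.y = 0.00 ✓; |DJ| = 26.40 ✓; ∠(MJ, JD) = 90.00° ✓; |MJ| = 6.600 ✓; bearing(M→V) − bearing(M→J) = 147.0° ✓; |MV| = 6.600 ✓; ∠(MV, VZ) = 90.00° ✓; |VZ| = 10.30 ✗.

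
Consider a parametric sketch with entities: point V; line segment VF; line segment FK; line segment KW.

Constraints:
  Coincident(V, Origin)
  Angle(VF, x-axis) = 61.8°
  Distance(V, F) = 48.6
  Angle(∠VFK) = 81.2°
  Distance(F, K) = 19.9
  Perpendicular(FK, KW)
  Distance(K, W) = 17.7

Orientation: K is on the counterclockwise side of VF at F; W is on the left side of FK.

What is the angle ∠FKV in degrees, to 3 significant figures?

75.5°

V is at the origin; VF runs at 61.8° with length 48.6, so F = 48.6·(cos 61.8°, sin 61.8°) = (23.0, 42.8). ∠VFK = 81.2°, so FK runs at 61.8° + (180° − 81.2°) = 161° from the x-axis; with |FK| = 19.9, K = F + 19.9·(cos 161°, sin 161°) = (4.20, 49.4). Then cos ∠FKV = KF·KV / (|KF||KV|), giving 75.5°.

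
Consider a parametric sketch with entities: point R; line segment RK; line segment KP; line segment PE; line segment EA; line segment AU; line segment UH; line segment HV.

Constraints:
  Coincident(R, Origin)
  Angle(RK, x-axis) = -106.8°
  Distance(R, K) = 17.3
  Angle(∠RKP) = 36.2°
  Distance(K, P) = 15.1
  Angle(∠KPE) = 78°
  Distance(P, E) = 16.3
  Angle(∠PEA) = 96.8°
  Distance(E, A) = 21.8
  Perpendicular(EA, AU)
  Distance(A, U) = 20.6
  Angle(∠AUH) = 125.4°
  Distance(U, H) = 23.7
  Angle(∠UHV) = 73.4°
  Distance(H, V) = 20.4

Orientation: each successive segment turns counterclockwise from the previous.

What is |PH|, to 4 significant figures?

18.67

R is at the origin; RK runs at -106.8° with length 17.3, so K = (-5.000, -16.56). ∠RKP = 36.2° gives KP at 37.00° from the x-axis; with |KP| = 15.1, P = (7.059, -7.474). ∠KPE = 78.0° gives PE at 139.0° from the x-axis; with |PE| = 16.3, E = (-5.243, 3.220). ∠PEA = 96.8° gives EA at -137.8° from the x-axis; with |EA| = 21.8, A = (-21.39, -11.42). EA is perpendicular to AU, so AU runs at -47.80°; with |AU| = 20.6, U = (-7.555, -26.68). ∠AUH = 125.4° gives UH at 6.800° from the x-axis; with |UH| = 23.7, H = (15.98, -23.88). Then |PH| = |H − P| = 18.67.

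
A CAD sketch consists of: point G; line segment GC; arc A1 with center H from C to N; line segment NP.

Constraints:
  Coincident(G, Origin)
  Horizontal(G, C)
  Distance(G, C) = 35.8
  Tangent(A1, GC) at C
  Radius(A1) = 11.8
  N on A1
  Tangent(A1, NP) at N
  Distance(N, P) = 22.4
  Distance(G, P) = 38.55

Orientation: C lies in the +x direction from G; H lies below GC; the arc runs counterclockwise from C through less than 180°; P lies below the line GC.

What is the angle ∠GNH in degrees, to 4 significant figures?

165.2°

G is at the origin; G and C share the same y with |GC| = 35.8 and C on the +x side, so C = (35.80, 0.000). Since A1 is tangent to GC there, HC ⟂ GC, so H = C + (0, -11.8) = (35.80, -11.80). Since HN ⟂ NP (tangency), |HP| = √(11.8² + 22.4²) = 25.32 regardless of where N sits on A1. So P lies on both circle(G, 38.55) and circle(H, 25.32); the below-GC intersection is P = (20.99, -32.33). N is the foot of the tangent from P: N = (24.12, -10.15).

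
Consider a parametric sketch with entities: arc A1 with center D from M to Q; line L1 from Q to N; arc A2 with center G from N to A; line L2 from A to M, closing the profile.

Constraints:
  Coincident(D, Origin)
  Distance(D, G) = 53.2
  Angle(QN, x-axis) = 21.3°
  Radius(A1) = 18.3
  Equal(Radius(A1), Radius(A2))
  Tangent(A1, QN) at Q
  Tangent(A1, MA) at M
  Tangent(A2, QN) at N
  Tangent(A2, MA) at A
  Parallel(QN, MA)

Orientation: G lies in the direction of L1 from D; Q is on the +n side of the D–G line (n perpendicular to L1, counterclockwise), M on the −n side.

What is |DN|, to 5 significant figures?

56.259

Tangency of A1 to both parallel lines with radius 18.3 puts Q and M at D ± 18.3·n: Q = (-6.6475, 17.050), M = (6.6475, -17.050). Equal radii place N and A the same way about G: N = G + 18.3·n = (42.918, 36.375), A = G − 18.3·n = (56.213, 2.2750). Then |DN| = |N − D| = 56.259.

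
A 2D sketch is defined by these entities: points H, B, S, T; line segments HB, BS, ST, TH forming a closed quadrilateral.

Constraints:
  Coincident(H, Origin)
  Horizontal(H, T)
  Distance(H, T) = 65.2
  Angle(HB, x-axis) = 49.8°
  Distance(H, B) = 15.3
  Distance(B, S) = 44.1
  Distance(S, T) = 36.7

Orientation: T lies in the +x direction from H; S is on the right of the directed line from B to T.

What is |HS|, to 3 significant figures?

43.5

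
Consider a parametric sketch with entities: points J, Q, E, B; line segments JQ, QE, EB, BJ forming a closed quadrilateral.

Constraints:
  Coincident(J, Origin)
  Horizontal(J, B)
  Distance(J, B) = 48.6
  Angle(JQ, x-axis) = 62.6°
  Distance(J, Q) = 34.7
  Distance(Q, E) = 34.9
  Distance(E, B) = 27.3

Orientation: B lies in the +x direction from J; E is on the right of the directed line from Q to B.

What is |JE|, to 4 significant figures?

21.85

J is at the origin; J and B share the same y with |JB| = 48.6 and B in +x, so B = (48.6, 0). JQ runs at 62.6° with |JQ| = 34.7, so Q = (15.97, 30.81). E is determined by |QE| = 34.9 and |EB| = 27.3 together: it lies at the intersection of circle(Q, 34.9) and circle(B, 27.3). With |QB| = 44.88, the foot of the radical line on QB is 27.71 from Q and the perpendicular offset is √(34.9² − 27.71²) = 21.22. Taking the right-of-QB solution: E = (21.54, -3.645).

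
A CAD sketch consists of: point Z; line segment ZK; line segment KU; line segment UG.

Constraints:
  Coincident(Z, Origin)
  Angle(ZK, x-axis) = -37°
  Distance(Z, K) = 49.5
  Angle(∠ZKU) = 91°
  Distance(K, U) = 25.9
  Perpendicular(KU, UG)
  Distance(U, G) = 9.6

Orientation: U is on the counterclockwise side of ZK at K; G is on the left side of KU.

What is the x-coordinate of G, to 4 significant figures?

47.91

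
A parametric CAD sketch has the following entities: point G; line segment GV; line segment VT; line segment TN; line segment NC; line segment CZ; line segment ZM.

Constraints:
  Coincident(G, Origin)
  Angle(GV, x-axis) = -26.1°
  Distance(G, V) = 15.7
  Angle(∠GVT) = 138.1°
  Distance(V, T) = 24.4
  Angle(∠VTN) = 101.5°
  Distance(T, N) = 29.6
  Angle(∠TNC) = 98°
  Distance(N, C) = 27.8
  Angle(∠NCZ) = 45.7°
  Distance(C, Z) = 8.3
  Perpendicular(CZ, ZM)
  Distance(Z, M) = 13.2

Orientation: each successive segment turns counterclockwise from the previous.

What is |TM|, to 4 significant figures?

36.61

∠NCZ = 45.7° gives CZ at -49.40° from the x-axis; with |CZ| = 8.3, Z = (13.02, 24.75). The perpendicularity gives ZM at right angles to CZ, so ZM runs at 40.60°; with |ZM| = 13.2, M = (23.04, 33.34). Then |TM| = |M − T| = 36.61.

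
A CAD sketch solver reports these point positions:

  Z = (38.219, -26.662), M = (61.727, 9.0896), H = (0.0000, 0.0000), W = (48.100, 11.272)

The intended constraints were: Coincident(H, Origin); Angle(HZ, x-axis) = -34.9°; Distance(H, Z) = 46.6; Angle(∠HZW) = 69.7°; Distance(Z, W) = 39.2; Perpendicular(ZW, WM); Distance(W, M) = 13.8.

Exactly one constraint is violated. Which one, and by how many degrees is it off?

Perpendicular(ZW, WM) — off by 5.50°.

H = (0.00, 0.00) ✓; HZ at -34.90° ✓; |HZ| = 46.60 ✓; ∠HZW = 69.70° ✓; |ZW| = 39.20 ✓; ∠(ZW, WM) = 84.50° ✗; |WM| = 13.80 ✓.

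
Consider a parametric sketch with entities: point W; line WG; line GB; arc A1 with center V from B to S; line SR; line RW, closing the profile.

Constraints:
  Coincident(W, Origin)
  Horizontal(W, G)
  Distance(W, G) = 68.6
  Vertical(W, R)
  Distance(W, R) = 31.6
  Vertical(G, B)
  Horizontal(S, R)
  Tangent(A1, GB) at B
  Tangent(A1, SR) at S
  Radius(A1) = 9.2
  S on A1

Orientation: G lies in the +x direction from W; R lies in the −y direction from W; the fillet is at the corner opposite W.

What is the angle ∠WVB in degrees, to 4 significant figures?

159.3°

W is at the origin; WG is horizontal with |WG| = 68.6 and G on the +x side, so G = (68.60, 0.000). WR is vertical with |WR| = 31.6 and R on the −y side, so R = (0.000, -31.60). The virtual corner opposite W is at (68.60, -31.60). Since A1 is tangent to GB there, VB ⟂ GB and tangency of A1 to SR means the radius VS is perpendicular to SR, with radius 9.2, so the center V sits 9.2 in from both sides at V = (59.40, -22.40). That places the tangent points at B = (68.60, -22.40) on GB and S = (59.40, -31.60) on SR. Then cos ∠WVB = VW·VB / (|VW||VB|), giving 159.3°.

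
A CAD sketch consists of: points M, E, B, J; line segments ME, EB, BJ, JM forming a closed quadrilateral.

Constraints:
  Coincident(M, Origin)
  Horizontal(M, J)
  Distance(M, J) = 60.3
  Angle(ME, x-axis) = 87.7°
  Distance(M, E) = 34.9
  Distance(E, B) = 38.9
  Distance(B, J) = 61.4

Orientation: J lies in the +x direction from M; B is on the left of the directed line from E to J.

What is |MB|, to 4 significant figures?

65.35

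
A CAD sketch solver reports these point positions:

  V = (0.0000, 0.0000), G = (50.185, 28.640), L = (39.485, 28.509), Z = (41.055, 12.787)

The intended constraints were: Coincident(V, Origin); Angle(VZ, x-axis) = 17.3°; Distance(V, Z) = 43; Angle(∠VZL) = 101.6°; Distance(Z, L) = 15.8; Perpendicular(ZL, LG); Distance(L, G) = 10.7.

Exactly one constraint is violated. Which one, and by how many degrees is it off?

Perpendicular(ZL, LG) — off by 5.00°.

V = (0.00, 0.00) ✓; VZ at 17.30° ✓; |VZ| = 43.00 ✓; ∠VZL = 101.6° ✓; |ZL| = 15.80 ✓; ∠(ZL, LG) = 95.00° ✗; |LG| = 10.70 ✓.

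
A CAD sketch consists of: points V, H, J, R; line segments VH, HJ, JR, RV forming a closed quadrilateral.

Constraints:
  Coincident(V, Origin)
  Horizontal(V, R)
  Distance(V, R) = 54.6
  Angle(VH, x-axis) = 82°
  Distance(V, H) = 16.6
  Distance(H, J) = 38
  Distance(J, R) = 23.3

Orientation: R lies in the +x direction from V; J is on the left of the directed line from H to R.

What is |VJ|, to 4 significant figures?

44.25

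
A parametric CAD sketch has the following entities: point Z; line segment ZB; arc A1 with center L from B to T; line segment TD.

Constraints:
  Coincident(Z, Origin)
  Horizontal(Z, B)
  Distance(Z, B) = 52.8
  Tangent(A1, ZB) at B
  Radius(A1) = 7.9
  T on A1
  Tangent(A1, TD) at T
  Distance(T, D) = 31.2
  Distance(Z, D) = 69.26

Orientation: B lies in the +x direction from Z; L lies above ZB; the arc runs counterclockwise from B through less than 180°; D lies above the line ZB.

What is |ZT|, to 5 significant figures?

61.286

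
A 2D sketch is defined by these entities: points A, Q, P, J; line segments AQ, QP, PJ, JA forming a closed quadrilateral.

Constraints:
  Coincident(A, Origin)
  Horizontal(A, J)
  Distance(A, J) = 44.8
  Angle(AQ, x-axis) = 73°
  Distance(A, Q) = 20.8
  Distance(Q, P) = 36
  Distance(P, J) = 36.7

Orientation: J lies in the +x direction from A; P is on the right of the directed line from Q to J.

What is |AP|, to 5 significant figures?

19.516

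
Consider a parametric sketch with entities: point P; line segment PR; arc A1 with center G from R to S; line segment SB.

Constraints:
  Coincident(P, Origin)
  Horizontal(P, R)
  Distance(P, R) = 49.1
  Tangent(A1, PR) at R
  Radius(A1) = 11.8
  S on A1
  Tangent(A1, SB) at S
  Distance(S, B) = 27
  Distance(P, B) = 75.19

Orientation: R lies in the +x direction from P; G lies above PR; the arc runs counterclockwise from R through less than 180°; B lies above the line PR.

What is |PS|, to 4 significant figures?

61.39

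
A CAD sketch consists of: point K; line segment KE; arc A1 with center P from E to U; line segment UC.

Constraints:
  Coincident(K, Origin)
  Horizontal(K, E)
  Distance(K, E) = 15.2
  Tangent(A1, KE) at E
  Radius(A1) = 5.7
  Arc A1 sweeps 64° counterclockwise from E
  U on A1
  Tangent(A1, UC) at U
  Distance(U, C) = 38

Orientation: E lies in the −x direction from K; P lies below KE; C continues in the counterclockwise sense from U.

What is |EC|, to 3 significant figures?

43.2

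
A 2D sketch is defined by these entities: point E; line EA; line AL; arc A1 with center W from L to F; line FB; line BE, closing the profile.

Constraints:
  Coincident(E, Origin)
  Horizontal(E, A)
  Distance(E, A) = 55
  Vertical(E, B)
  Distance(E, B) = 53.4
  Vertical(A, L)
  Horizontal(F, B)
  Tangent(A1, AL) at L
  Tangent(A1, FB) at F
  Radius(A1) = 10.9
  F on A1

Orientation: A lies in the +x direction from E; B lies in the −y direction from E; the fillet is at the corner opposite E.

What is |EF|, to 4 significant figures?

69.26

E is at the origin; EA is horizontal with |EA| = 55.0 and A on the +x side, so A = (55.00, 0.000). EB is vertical with |EB| = 53.4 and B on the −y side, so B = (0.000, -53.40). The virtual corner opposite E is at (55.00, -53.40). The tangent condition forces WL to be normal to AL and tangency of A1 to FB means the radius WF is perpendicular to FB, with radius 10.9, so the center W sits 10.9 in from both sides at W = (44.10, -42.50). That places the tangent points at L = (55.00, -42.50) on AL and F = (44.10, -53.40) on FB. Then |EF| = |F − E| = 69.26.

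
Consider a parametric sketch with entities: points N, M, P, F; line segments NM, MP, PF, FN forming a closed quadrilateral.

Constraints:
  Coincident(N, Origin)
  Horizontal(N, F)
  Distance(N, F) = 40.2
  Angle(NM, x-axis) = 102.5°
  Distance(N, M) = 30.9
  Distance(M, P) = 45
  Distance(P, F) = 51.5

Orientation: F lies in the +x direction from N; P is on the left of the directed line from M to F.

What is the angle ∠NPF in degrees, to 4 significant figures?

40.87°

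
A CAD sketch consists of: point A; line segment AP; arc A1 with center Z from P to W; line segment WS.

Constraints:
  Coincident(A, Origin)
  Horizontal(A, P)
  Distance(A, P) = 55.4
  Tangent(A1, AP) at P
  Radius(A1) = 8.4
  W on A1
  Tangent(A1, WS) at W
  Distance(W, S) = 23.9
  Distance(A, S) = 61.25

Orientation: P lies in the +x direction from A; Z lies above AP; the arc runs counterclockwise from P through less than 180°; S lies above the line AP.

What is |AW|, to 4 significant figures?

63.99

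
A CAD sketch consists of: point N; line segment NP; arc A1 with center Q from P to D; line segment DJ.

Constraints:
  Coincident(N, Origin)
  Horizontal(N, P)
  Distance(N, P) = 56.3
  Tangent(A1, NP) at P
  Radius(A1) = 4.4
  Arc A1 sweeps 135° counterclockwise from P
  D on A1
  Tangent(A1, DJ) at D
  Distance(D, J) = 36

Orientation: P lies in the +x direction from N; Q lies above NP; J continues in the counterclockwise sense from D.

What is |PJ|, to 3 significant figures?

39.8

On A1, P sits at bearing -90° from Q; a 135° counterclockwise sweep puts D at bearing 45°, so D = Q + 4.4·(cos 45°, sin 45°) = (59.4, 7.51). A1 meets DJ tangentially, so QD is at right angles to DJ, so DJ runs along (−sin 45°, cos 45°); with |DJ| = 36.0, J = (34.0, 33.0). Then |PJ| = |J − P| = 39.8.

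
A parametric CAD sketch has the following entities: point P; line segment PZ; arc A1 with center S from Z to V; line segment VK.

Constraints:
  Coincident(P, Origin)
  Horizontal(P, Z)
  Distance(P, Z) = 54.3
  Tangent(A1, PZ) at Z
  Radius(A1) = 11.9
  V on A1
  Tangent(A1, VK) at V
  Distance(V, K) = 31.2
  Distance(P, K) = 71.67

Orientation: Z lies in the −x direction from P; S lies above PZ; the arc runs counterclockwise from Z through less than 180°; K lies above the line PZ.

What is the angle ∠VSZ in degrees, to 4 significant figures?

113.0°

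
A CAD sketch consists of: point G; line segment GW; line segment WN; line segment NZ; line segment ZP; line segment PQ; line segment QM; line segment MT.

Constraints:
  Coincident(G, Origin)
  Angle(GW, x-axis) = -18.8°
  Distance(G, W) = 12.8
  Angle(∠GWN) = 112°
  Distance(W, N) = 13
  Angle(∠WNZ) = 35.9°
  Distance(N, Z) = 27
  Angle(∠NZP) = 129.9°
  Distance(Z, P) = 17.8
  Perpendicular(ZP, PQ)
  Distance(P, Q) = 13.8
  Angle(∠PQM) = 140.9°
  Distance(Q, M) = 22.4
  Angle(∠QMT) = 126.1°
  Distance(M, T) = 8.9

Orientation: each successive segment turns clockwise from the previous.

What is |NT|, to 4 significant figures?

15.70

∠PQM = 140.9° gives QM at -50.10° from the x-axis; with |QM| = 22.4, M = (27.13, 1.504). ∠QMT = 126.1° gives MT at -104.0° from the x-axis; with |MT| = 8.9, T = (24.97, -7.132). Then |NT| = |T − N| = 15.70.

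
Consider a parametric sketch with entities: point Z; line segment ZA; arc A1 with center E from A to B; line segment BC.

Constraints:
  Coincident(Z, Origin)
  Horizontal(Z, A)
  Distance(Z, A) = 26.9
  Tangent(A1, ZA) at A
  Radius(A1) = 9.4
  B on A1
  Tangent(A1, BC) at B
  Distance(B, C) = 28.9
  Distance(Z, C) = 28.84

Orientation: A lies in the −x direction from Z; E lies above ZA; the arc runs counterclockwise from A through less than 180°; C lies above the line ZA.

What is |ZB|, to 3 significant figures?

19.5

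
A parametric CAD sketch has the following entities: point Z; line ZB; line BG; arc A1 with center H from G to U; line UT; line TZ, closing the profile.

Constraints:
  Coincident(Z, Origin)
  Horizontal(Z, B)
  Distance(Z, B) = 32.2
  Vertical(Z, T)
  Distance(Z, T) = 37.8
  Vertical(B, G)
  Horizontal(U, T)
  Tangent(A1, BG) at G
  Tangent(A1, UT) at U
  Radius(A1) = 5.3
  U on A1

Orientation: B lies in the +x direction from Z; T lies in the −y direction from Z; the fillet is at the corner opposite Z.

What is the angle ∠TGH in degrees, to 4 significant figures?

9.347°

Z is at the origin; Z and B share the same y with |ZB| = 32.2 and B on the +x side, so B = (32.20, 0.000). Z and T share the same x with |ZT| = 37.8 and T on the −y side, so T = (0.000, -37.80). The virtual corner opposite Z is at (32.20, -37.80). The tangent condition forces HG to be normal to BG and the tangent condition forces HU to be normal to UT, with radius 5.3, so the center H sits 5.3 in from both sides at H = (26.90, -32.50). That places the tangent points at G = (32.20, -32.50) on BG and U = (26.90, -37.80) on UT. Then cos ∠TGH = GT·GH / (|GT||GH|), giving 9.347°.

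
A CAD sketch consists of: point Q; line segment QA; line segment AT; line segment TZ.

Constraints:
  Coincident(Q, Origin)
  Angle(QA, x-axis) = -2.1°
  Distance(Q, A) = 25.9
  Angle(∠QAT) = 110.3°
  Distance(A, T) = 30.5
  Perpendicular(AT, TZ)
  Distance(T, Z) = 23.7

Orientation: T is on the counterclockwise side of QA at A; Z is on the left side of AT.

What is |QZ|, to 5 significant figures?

39.490

Q is at the origin; QA runs at -2.1° with length 25.9, so A = 25.9·(cos -2.1°, sin -2.1°) = (25.883, -0.94907). ∠QAT = 110.3°, so AT runs at -2.1° + (180° − 110.3°) = 67.600° from the x-axis; with |AT| = 30.5, T = A + 30.5·(cos 67.600°, sin 67.600°) = (37.505, 27.250). AT ⟂ TZ; with |TZ| = 23.7 on the left of AT, Z = T + 23.7·(-0.92455, 0.38107) = (15.594, 36.281). Then |QZ| = |Z − Q| = 39.490.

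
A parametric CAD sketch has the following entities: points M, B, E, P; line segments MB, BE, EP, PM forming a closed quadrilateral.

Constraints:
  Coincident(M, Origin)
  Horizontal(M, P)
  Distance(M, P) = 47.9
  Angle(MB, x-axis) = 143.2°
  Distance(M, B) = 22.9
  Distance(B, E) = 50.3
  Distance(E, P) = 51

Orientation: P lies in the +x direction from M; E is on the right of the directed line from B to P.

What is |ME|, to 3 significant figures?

30.7

Checks: |BE| = 50.30 ✓; |EP| = 51.00 ✓.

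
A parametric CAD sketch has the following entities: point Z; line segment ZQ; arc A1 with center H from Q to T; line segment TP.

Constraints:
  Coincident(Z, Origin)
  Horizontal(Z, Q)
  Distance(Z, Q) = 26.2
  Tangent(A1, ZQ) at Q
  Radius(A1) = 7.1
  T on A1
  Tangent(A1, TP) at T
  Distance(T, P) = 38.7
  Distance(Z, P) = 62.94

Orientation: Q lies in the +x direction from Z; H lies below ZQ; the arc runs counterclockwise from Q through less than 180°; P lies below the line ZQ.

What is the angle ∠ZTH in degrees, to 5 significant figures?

103.14°

Checks: ∠(HQ, QZ) = 90.00° ✓; |HT| = 7.100 ✓; ∠(HT, TP) = 90.00° ✓; |TP| = 38.70 ✓; |ZP| = 62.94 ✓.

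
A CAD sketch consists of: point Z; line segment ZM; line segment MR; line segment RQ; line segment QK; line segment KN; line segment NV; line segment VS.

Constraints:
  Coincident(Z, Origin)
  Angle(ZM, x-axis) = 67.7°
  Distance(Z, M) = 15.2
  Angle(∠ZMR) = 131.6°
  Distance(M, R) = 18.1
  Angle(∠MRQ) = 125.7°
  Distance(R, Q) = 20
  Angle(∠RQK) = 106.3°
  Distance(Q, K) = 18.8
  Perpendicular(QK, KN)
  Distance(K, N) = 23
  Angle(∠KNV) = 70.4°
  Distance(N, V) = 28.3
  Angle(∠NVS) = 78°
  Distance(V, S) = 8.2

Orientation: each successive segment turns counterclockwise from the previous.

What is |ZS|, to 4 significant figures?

36.97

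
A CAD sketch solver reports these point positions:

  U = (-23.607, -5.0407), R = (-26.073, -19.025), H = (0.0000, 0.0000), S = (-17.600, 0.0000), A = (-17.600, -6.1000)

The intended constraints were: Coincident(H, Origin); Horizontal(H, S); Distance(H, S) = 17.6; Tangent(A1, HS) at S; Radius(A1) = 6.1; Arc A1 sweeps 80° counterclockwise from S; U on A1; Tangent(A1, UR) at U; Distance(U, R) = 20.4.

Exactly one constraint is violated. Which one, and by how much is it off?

Distance(U, R) = 20.4 — off by 6.20.

H = (0.00, 0.00) ✓; H.y = 0.00, S.y = 0.00 ✓; |HS| = 17.60 ✓; ∠(AS, SH) = 90.00° ✓; |AS| = 6.100 ✓; bearing(A→U) − bearing(A→S) = 80.00° ✓; |AU| = 6.100 ✓; ∠(AU, UR) = 90.00° ✓; |UR| = 14.20 ✗.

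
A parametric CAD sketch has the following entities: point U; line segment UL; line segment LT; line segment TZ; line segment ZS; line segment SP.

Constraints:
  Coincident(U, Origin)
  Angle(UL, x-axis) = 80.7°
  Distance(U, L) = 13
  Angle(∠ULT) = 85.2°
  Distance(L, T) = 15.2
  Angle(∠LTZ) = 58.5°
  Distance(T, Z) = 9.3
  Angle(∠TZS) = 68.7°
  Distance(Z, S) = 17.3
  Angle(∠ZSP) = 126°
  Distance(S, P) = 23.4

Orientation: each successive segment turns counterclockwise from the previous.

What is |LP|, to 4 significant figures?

29.02

U is at the origin; UL runs at 80.7° with length 13.0, so L = (2.101, 12.83). ∠ULT = 85.2° gives LT at 175.5° from the x-axis; with |LT| = 15.2, T = (-13.05, 14.02). ∠LTZ = 58.5° gives TZ at -63.00° from the x-axis; with |TZ| = 9.3, Z = (-8.830, 5.735). ∠TZS = 68.7° gives ZS at 48.30° from the x-axis; with |ZS| = 17.3, S = (2.678, 18.65). ∠ZSP = 126.0° gives SP at 102.3° from the x-axis; with |SP| = 23.4, P = (-2.307, 41.52). Then |LP| = |P − L| = 29.02.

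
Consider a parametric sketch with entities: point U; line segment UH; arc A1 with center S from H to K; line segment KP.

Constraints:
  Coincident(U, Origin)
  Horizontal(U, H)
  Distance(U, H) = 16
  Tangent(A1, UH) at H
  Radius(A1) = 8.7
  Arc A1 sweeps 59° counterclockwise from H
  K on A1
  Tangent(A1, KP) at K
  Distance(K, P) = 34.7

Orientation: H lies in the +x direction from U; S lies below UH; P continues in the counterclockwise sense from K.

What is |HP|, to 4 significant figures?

42.37

U is at the origin; UH is horizontal with |UH| = 16.0 and H on the +x side, so H = (16.00, 0.000). Since A1 is tangent to UH there, SH ⟂ UH, so S = H + (0, -8.7) = (16.00, -8.700). On A1, H sits at bearing 90° from S; a 59° counterclockwise sweep puts K at bearing 149°, so K = S + 8.7·(cos 149°, sin 149°) = (8.543, -4.219). Since A1 is tangent to KP there, SK ⟂ KP, so KP runs along (−sin 149°, cos 149°); with |KP| = 34.7, P = (-9.329, -33.96). Then |HP| = |P − H| = 42.37.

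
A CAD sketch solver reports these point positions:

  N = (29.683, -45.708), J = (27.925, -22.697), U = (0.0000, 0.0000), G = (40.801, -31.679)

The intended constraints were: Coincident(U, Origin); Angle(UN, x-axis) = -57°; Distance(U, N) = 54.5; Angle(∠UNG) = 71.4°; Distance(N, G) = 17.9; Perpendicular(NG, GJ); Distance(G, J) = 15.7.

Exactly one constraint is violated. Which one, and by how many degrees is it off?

Perpendicular(NG, GJ) — off by 3.50°.

U = (0.00, 0.00) ✓; UN at -57.00° ✓; |UN| = 54.50 ✓; ∠UNG = 71.40° ✓; |NG| = 17.90 ✓; ∠(NG, GJ) = 93.50° ✗; |GJ| = 15.70 ✓.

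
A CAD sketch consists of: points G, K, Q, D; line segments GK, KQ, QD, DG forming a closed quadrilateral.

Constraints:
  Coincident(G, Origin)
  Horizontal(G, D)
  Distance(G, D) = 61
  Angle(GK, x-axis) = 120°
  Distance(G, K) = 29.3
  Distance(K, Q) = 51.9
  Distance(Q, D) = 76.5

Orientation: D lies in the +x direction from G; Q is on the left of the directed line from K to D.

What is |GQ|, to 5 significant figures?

67.273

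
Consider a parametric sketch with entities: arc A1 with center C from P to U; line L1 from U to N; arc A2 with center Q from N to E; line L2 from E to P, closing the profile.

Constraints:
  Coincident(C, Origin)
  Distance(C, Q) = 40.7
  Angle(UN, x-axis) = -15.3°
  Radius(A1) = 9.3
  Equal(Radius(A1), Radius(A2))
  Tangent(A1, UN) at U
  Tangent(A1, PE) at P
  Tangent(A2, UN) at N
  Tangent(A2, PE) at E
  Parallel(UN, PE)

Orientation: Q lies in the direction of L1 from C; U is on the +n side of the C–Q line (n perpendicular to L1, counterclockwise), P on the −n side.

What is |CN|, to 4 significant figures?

41.75

Tangency of A1 to both parallel lines with radius 9.3 puts U and P at C ± 9.3·n: U = (2.454, 8.970), P = (-2.454, -8.970). Equal radii place N and E the same way about Q: N = Q + 9.3·n = (41.71, -1.769), E = Q − 9.3·n = (36.80, -19.71). Then |CN| = |N − C| = 41.75.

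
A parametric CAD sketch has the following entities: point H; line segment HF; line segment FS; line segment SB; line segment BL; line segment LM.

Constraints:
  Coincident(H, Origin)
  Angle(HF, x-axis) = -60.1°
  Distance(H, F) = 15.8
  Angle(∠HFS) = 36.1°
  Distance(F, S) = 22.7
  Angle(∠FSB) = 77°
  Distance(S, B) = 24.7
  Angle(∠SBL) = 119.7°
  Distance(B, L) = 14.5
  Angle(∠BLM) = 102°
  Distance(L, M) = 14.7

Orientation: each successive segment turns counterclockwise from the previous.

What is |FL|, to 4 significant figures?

28.42

∠FSB = 77.0° gives SB at -173.2° from the x-axis; with |SB| = 24.7, B = (-14.20, 5.946). ∠SBL = 119.7° gives BL at -112.9° from the x-axis; with |BL| = 14.5, L = (-19.84, -7.412). Then |FL| = |L − F| = 28.42.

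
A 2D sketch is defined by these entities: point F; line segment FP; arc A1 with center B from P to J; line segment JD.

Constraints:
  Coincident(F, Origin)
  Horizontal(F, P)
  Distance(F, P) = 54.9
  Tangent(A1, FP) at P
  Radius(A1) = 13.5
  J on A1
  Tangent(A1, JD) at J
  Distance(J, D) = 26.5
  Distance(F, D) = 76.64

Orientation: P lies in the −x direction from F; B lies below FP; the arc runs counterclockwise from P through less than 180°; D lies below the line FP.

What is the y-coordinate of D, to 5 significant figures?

-41.719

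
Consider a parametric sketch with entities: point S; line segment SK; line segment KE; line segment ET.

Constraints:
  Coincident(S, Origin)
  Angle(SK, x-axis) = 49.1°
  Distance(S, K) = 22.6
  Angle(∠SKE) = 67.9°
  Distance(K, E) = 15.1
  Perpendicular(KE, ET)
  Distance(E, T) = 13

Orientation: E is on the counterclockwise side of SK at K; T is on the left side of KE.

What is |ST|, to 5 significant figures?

10.323

S is at the origin; SK runs at 49.1° with length 22.6, so K = 22.6·(cos 49.1°, sin 49.1°) = (14.797, 17.082). ∠SKE = 67.9°, so KE runs at 49.1° + (180° − 67.9°) = 161.20° from the x-axis; with |KE| = 15.1, E = K + 15.1·(cos 161.20°, sin 161.20°) = (0.50274, 21.949). KE is perpendicular to ET; with |ET| = 13.0 on the left of KE, T = E + 13.0·(-0.32227, -0.94665) = (-3.6867, 9.6421). Then |ST| = |T − S| = 10.323.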